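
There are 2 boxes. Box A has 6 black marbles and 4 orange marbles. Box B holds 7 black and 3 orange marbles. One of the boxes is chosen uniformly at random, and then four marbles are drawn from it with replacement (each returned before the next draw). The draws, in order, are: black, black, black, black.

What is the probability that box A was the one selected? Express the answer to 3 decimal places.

0.351

Compute the likelihood of the observed sequence for each case: P(data | box A) = (6/10)(6/10)(6/10)(6/10) = 0.1296; P(data | box B) = (7/10)(7/10)(7/10)(7/10) = 0.2401.
The prior-weighted likelihoods are 1/2 · 0.1296 = 0.0648, 1/2 · 0.2401 = 0.12005; these sum to 0.18485.
By Bayes' rule, P(box A | data) = (0.0648) / (0.18485) = 0.35055.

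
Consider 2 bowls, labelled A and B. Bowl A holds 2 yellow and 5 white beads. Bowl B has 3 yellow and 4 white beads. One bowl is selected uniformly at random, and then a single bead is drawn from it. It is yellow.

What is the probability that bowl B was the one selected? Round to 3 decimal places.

For each hypothesis, P(data | H) works out to: P(data | bowl A) = (2/7) = 2/7; P(data | bowl B) = (3/7) = 3/7.
The prior-weighted likelihoods are 1/2 · 2/7 = 1/7, 1/2 · 3/7 = 3/14; summing to 5/14.
By Bayes' rule, P(bowl B | data) = (3/14) / (5/14) = 3/5.

0.600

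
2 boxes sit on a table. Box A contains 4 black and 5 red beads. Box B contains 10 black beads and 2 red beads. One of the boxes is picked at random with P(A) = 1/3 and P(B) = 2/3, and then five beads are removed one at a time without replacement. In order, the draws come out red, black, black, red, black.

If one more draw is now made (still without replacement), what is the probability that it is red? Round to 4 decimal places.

Compute the likelihood of the observed sequence for each case: P(data | box A) = (5/9)(4/8)(3/7)(4/6)(2/5) = 0.031746; P(data | box B) = (2/12)(10/11)(9/10)(1/9)(8/8) = 0.015152.
The prior-weighted likelihoods are 1/3 · 0.031746 = 0.010582, 2/3 · 0.015152 = 0.010101; summing to 0.020683.
The posterior is then P(box A | data) = 0.51163, P(box B | data) = 0.48837.
So P(red next | data) = Σ P(red next | H) P(H | data) = (3/4)(0.51163) + (0)(0.48837) = 0.38372.

0.3837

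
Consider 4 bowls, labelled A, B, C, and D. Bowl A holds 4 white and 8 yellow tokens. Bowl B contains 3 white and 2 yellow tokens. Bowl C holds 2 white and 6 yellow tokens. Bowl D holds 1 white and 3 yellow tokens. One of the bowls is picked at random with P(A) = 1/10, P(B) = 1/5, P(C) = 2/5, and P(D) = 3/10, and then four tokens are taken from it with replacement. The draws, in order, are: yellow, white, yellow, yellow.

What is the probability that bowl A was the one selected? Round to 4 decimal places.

0.1081

Under each hypothesis, the probability of the observed sequence is: P(data | bowl A) = (8/12)(4/12)(8/12)(8/12) = 0.098765; P(data | bowl B) = (2/5)(3/5)(2/5)(2/5) = 0.0384; P(data | bowl C) = (6/8)(2/8)(6/8)(6/8) = 0.10547; P(data | bowl D) = (3/4)(1/4)(3/4)(3/4) = 0.10547.
Weighting by the prior gives 1/10 · 0.098765 = 0.0098765, 1/5 · 0.0384 = 0.00768, 2/5 · 0.10547 = 0.042188, 3/10 · 0.10547 = 0.031641; summing to 0.091385.
By Bayes' rule, P(bowl A | data) = (0.0098765) / (0.091385) = 0.10808.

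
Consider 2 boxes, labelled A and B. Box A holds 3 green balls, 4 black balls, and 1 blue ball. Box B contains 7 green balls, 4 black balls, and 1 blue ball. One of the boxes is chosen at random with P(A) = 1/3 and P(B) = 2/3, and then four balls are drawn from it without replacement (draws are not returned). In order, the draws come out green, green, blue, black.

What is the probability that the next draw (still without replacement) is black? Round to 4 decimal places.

The likelihood of the observed sequence under each hypothesis: P(data | box A) = (3/8)(2/7)(1/6)(4/5) = 0.014286; P(data | box B) = (7/12)(6/11)(1/10)(4/9) = 0.014141.
The prior-weighted likelihoods are 1/3 · 0.014286 = 0.0047619, 2/3 · 0.014141 = 0.0094276; these sum to 0.01419.
Normalising, the posterior is P(box A | data) = 0.33559, P(box B | data) = 0.66441.
The predictive probability is P(black next | data) = (3/4)(0.33559) + (3/8)(0.66441) = 0.50085.

0.5008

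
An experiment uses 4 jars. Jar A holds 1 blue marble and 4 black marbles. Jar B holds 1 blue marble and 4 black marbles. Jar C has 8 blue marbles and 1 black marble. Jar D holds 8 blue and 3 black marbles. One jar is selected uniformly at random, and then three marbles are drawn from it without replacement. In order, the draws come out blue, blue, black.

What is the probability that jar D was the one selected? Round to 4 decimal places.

0.6043

Under each hypothesis, the probability of the observed sequence is: P(data | jar A) = (1/5)(0/4) = 0; P(data | jar B) = (1/5)(0/4) = 0; P(data | jar C) = (8/9)(7/8)(1/7) = 0.11111; P(data | jar D) = (8/11)(7/10)(3/9) = 0.1697.
Weighting by the prior gives 1/4 · 0 = 0, 1/4 · 0 = 0, 1/4 · 0.11111 = 0.027778, 1/4 · 0.1697 = 0.042424; these sum to 0.070202.
By Bayes' rule, P(jar D | data) = (0.042424) / (0.070202) = 0.60432.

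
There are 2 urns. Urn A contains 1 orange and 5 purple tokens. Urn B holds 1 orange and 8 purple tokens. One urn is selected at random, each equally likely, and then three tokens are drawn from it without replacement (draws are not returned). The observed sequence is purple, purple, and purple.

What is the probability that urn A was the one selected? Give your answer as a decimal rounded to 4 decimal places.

0.4286

Compute the likelihood of the observed sequence for each case: P(data | urn A) = (5/6)(4/5)(3/4) = 1/2; P(data | urn B) = (8/9)(7/8)(6/7) = 2/3.
The prior-weighted likelihoods are 1/2 · 1/2 = 1/4, 1/2 · 2/3 = 1/3; with total 7/12.
By Bayes' rule, P(urn A | data) = (1/4) / (7/12) = 3/7.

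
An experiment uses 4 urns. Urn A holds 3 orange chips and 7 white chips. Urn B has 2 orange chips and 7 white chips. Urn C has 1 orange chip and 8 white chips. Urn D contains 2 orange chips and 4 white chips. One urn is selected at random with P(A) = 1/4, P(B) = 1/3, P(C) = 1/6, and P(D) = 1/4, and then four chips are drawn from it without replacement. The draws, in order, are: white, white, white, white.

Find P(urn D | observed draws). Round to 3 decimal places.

For each hypothesis, P(data | H) works out to: P(data | urn A) = (7/10)(6/9)(5/8)(4/7) = 0.16667; P(data | urn B) = (7/9)(6/8)(5/7)(4/6) = 0.27778; P(data | urn C) = (8/9)(7/8)(6/7)(5/6) = 0.55556; P(data | urn D) = (4/6)(3/5)(2/4)(1/3) = 0.066667.
Weighting by the prior gives 1/4 · 0.16667 = 0.041667, 1/3 · 0.27778 = 0.092593, 1/6 · 0.55556 = 0.092593, 1/4 · 0.066667 = 0.016667; these sum to 0.24352.
Hence P(urn D | data) = (0.016667) / (0.24352) = 0.068441.

0.068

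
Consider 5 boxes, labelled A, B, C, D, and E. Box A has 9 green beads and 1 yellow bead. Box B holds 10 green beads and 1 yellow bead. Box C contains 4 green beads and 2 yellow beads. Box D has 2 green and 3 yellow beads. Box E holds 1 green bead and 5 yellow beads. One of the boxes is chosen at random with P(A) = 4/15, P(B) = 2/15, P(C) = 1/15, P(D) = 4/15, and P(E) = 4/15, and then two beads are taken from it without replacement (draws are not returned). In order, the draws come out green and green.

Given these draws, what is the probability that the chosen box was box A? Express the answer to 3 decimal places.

0.568

For each hypothesis, P(data | H) works out to: P(data | box A) = (9/10)(8/9) = 4/5; P(data | box B) = (10/11)(9/10) = 9/11; P(data | box C) = (4/6)(3/5) = 2/5; P(data | box D) = (2/5)(1/4) = 1/10; P(data | box E) = (1/6)(0/5) = 0.
Multiplying each by its prior: 4/15 · 4/5 = 16/75, 2/15 · 9/11 = 6/55, 1/15 · 2/5 = 2/75, 4/15 · 1/10 = 2/75, 4/15 · 0 = 0; with total 62/165.
By Bayes' rule, P(box A | data) = (16/75) / (62/165) = 88/155.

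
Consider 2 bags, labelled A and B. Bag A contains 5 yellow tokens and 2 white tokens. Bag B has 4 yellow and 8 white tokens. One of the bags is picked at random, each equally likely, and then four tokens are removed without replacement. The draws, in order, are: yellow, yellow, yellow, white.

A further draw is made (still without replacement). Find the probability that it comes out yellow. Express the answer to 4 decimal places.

Under each hypothesis, the probability of the observed sequence is: P(data | bag A) = (5/7)(4/6)(3/5)(2/4) = 0.14286; P(data | bag B) = (4/12)(3/11)(2/10)(8/9) = 0.016162.
Weighting by the prior gives 1/2 · 0.14286 = 0.071429, 1/2 · 0.016162 = 0.0080808; with total 0.079509.
Normalising, the posterior is P(bag A | data) = 0.89837, P(bag B | data) = 0.10163.
The predictive probability is P(yellow next | data) = (2/3)(0.89837) + (1/8)(0.10163) = 0.61162.

0.6116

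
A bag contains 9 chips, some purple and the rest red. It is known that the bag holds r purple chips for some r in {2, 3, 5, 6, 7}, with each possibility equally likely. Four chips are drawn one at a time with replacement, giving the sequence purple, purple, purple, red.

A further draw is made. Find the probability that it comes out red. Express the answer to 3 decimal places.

0.362

Under each hypothesis, the probability of the observed sequence is: P(data | r = 2) = (2/9)(2/9)(2/9)(7/9) = 0.0085353; P(data | r = 3) = (3/9)(3/9)(3/9)(6/9) = 0.024691; P(data | r = 5) = (5/9)(5/9)(5/9)(4/9) = 0.076208; P(data | r = 6) = (6/9)(6/9)(6/9)(3/9) = 0.098765; P(data | r = 7) = (7/9)(7/9)(7/9)(2/9) = 0.10456.
Multiplying each by its prior: 1/5 · 0.0085353 = 0.0017071, 1/5 · 0.024691 = 0.0049383, 1/5 · 0.076208 = 0.015242, 1/5 · 0.098765 = 0.019753, 1/5 · 0.10456 = 0.020911; summing to 0.062551.
The posterior is then P(r = 2 | data) = 0.02729, P(r = 3 | data) = 0.078947, P(r = 5 | data) = 0.24366, P(r = 6 | data) = 0.31579, P(r = 7 | data) = 0.33431.
Averaging over the posterior, P(red next | data) = (7/9)(0.02729) + (2/3)(0.078947) + (4/9)(0.24366) + (1/3)(0.31579) + (2/9)(0.33431) = 0.36171.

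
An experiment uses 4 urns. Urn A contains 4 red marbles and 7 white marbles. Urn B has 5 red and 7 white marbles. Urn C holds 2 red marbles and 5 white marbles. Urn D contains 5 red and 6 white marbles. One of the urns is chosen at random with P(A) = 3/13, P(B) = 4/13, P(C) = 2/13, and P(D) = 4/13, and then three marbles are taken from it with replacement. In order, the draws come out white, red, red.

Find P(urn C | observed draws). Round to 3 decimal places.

Compute the likelihood of the observed sequence for each case: P(data | urn A) = (7/11)(4/11)(4/11) = 0.084147; P(data | urn B) = (7/12)(5/12)(5/12) = 0.10127; P(data | urn C) = (5/7)(2/7)(2/7) = 0.058309; P(data | urn D) = (6/11)(5/11)(5/11) = 0.1127.
Weighting by the prior gives 3/13 · 0.084147 = 0.019419, 4/13 · 0.10127 = 0.031161, 2/13 · 0.058309 = 0.0089706, 4/13 · 0.1127 = 0.034676; with total 0.094226.
Hence P(urn C | data) = (0.0089706) / (0.094226) = 0.095203.

0.095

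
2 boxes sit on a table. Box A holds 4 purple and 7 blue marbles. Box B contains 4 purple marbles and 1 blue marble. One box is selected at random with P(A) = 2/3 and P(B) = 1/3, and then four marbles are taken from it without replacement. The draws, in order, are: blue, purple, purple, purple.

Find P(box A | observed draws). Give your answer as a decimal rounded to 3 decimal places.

For each hypothesis, P(data | H) works out to: P(data | box A) = (7/11)(4/10)(3/9)(2/8) = 7/330; P(data | box B) = (1/5)(4/4)(3/3)(2/2) = 1/5.
Weighting by the prior gives 2/3 · 7/330 = 7/495, 1/3 · 1/5 = 1/15; summing to 8/99.
By Bayes' rule, P(box A | data) = (7/495) / (8/99) = 7/40.

0.175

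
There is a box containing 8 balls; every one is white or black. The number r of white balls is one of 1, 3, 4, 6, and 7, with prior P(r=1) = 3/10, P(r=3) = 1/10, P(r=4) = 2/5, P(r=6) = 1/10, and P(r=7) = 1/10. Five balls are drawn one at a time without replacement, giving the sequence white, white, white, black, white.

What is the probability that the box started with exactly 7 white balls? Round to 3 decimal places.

The likelihood of the observed sequence under each hypothesis: P(data | r = 1) = (1/8)(0/7) = 0; P(data | r = 3) = (3/8)(2/7)(1/6)(5/5)(0/4) = 0; P(data | r = 4) = (4/8)(3/7)(2/6)(4/5)(1/4) = 0.014286; P(data | r = 6) = (6/8)(5/7)(4/6)(2/5)(3/4) = 0.10714; P(data | r = 7) = (7/8)(6/7)(5/6)(1/5)(4/4) = 0.125.
The prior-weighted likelihoods are 3/10 · 0 = 0, 1/10 · 0 = 0, 2/5 · 0.014286 = 0.0057143, 1/10 · 0.10714 = 0.010714, 1/10 · 0.125 = 0.0125; summing to 0.028929.
So P(r = 7 | data) = (0.0125) / (0.028929) = 0.4321.

0.432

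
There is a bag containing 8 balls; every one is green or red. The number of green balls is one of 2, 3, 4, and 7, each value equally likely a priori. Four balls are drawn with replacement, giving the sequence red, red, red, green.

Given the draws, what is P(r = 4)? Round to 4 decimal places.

0.2393

Compute the likelihood of the observed sequence for each case: P(data | r = 2) = (6/8)(6/8)(6/8)(2/8) = 0.10547; P(data | r = 3) = (5/8)(5/8)(5/8)(3/8) = 0.091553; P(data | r = 4) = (4/8)(4/8)(4/8)(4/8) = 0.0625; P(data | r = 7) = (1/8)(1/8)(1/8)(7/8) = 0.001709.
Weighting by the prior gives 1/4 · 0.10547 = 0.026367, 1/4 · 0.091553 = 0.022888, 1/4 · 0.0625 = 0.015625, 1/4 · 0.001709 = 0.00042725; summing to 0.065308.
So P(r = 4 | data) = (0.015625) / (0.065308) = 0.23925.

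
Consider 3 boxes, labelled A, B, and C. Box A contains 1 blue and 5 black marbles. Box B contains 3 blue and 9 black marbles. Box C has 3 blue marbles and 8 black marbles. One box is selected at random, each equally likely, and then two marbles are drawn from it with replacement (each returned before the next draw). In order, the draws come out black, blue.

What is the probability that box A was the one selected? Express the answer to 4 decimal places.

Compute the likelihood of the observed sequence for each case: P(data | box A) = (5/6)(1/6) = 0.13889; P(data | box B) = (9/12)(3/12) = 0.1875; P(data | box C) = (8/11)(3/11) = 0.19835.
Multiplying each by its prior: 1/3 · 0.13889 = 0.046296, 1/3 · 0.1875 = 0.0625, 1/3 · 0.19835 = 0.066116; with total 0.17491.
Hence P(box A | data) = (0.046296) / (0.17491) = 0.26468.

0.2647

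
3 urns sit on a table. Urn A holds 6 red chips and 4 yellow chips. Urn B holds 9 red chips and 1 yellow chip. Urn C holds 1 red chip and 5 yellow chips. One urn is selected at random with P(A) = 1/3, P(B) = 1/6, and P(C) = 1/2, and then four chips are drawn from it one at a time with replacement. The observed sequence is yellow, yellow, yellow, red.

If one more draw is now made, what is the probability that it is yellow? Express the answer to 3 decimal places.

Under each hypothesis, the probability of the observed sequence is: P(data | urn A) = (4/10)(4/10)(4/10)(6/10) = 0.0384; P(data | urn B) = (1/10)(1/10)(1/10)(9/10) = 0.0009; P(data | urn C) = (5/6)(5/6)(5/6)(1/6) = 0.096451.
The prior-weighted likelihoods are 1/3 · 0.0384 = 0.0128, 1/6 · 0.0009 = 0.00015, 1/2 · 0.096451 = 0.048225; with total 0.061175.
Normalising, the posterior is P(urn A | data) = 0.20923, P(urn B | data) = 0.002452, P(urn C | data) = 0.78831.
So P(yellow next | data) = Σ P(yellow next | H) P(H | data) = (2/5)(0.20923) + (1/10)(0.002452) + (5/6)(0.78831) = 0.74087.

0.741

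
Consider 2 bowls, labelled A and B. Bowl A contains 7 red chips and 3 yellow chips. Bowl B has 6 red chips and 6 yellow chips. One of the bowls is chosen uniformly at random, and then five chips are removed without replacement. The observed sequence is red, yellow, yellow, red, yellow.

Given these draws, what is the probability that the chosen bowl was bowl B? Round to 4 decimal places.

0.8197

Compute the likelihood of the observed sequence for each case: P(data | bowl A) = (7/10)(3/9)(2/8)(6/7)(1/6) = 0.0083333; P(data | bowl B) = (6/12)(6/11)(5/10)(5/9)(4/8) = 0.037879.
Multiplying each by its prior: 1/2 · 0.0083333 = 0.0041667, 1/2 · 0.037879 = 0.018939; summing to 0.023106.
Therefore the posterior P(bowl B | data) = (0.018939) / (0.023106) = 0.81967.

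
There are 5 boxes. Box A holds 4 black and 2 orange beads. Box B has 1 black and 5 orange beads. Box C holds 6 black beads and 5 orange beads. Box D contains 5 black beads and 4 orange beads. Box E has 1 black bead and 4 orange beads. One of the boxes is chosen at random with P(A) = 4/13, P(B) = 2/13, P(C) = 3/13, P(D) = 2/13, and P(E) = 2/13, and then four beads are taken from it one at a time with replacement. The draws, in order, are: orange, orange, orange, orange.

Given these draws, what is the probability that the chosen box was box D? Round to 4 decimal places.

The likelihood of the observed sequence under each hypothesis: P(data | box A) = (2/6)(2/6)(2/6)(2/6) = 0.012346; P(data | box B) = (5/6)(5/6)(5/6)(5/6) = 0.48225; P(data | box C) = (5/11)(5/11)(5/11)(5/11) = 0.042688; P(data | box D) = (4/9)(4/9)(4/9)(4/9) = 0.039018; P(data | box E) = (4/5)(4/5)(4/5)(4/5) = 0.4096.
Weighting by the prior gives 4/13 · 0.012346 = 0.0037987, 2/13 · 0.48225 = 0.074193, 3/13 · 0.042688 = 0.0098512, 2/13 · 0.039018 = 0.0060028, 2/13 · 0.4096 = 0.063015; summing to 0.15686.
So P(box D | data) = (0.0060028) / (0.15686) = 0.038269.

0.0383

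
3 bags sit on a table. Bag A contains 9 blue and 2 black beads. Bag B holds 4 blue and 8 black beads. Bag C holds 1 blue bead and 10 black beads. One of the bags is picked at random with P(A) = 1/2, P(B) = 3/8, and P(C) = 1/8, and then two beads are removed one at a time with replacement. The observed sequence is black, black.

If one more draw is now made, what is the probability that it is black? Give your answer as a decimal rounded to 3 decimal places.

For each hypothesis, P(data | H) works out to: P(data | bag A) = (2/11)(2/11) = 4/121; P(data | bag B) = (8/12)(8/12) = 4/9; P(data | bag C) = (10/11)(10/11) = 100/121.
Multiplying each by its prior: 1/2 · 4/121 = 2/121, 3/8 · 4/9 = 1/6, 1/8 · 100/121 = 25/242; summing to 104/363.
Dividing through by the total gives posterior P(bag A | data) = 3/52, P(bag B | data) = 121/208, P(bag C | data) = 75/208.
So P(black next | data) = Σ P(black next | H) P(H | data) = (2/11)(3/52) + (2/3)(121/208) + (10/11)(75/208) = 623/858.

0.726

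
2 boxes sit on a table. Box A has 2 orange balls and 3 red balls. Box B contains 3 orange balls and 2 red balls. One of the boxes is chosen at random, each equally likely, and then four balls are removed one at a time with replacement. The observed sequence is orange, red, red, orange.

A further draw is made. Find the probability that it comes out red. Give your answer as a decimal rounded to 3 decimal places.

0.500

Under each hypothesis, the probability of the observed sequence is: P(data | box A) = (2/5)(3/5)(3/5)(2/5) = 36/625; P(data | box B) = (3/5)(2/5)(2/5)(3/5) = 36/625.
The prior-weighted likelihoods are 1/2 · 36/625 = 18/625, 1/2 · 36/625 = 18/625; with total 36/625.
The posterior is then P(box A | data) = 1/2, P(box B | data) = 1/2.
So P(red next | data) = Σ P(red next | H) P(H | data) = (3/5)(1/2) + (2/5)(1/2) = 1/2.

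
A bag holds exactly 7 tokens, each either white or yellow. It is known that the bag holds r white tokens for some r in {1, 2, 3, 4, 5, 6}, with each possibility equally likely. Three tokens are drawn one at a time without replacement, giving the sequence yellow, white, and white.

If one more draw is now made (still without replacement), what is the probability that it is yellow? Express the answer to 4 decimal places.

0.4000

Compute the likelihood of the observed sequence for each case: P(data | r = 1) = (6/7)(1/6)(0/5) = 0; P(data | r = 2) = (5/7)(2/6)(1/5) = 1/21; P(data | r = 3) = (4/7)(3/6)(2/5) = 4/35; P(data | r = 4) = (3/7)(4/6)(3/5) = 6/35; P(data | r = 5) = (2/7)(5/6)(4/5) = 4/21; P(data | r = 6) = (1/7)(6/6)(5/5) = 1/7.
Multiplying each by its prior: 1/6 · 0 = 0, 1/6 · 1/21 = 1/126, 1/6 · 4/35 = 2/105, 1/6 · 6/35 = 1/35, 1/6 · 4/21 = 2/63, 1/6 · 1/7 = 1/42; summing to 1/9.
Normalising, the posterior is P(r = 1 | data) = 0, P(r = 2 | data) = 1/14, P(r = 3 | data) = 6/35, P(r = 4 | data) = 9/35, P(r = 5 | data) = 2/7, P(r = 6 | data) = 3/14.
The predictive probability is P(yellow next | data) = (1)(1/14) + (3/4)(6/35) + (1/2)(9/35) + (1/4)(2/7) + (0)(3/14) = 2/5.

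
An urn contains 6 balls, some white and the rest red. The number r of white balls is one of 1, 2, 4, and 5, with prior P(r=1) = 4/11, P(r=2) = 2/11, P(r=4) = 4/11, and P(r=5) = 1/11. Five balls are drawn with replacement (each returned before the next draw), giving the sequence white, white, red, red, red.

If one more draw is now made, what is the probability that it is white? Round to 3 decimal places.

Compute the likelihood of the observed sequence for each case: P(data | r = 1) = (1/6)(1/6)(5/6)(5/6)(5/6) = 0.016075; P(data | r = 2) = (2/6)(2/6)(4/6)(4/6)(4/6) = 0.032922; P(data | r = 4) = (4/6)(4/6)(2/6)(2/6)(2/6) = 0.016461; P(data | r = 5) = (5/6)(5/6)(1/6)(1/6)(1/6) = 0.003215.
Multiplying each by its prior: 4/11 · 0.016075 = 0.0058455, 2/11 · 0.032922 = 0.0059858, 4/11 · 0.016461 = 0.0059858, 1/11 · 0.003215 = 0.00029227; with total 0.018109.
Normalising, the posterior is P(r = 1 | data) = 0.32279, P(r = 2 | data) = 0.33054, P(r = 4 | data) = 0.33054, P(r = 5 | data) = 0.016139.
Averaging over the posterior, P(white next | data) = (1/6)(0.32279) + (1/3)(0.33054) + (2/3)(0.33054) + (5/6)(0.016139) = 0.39778.

0.398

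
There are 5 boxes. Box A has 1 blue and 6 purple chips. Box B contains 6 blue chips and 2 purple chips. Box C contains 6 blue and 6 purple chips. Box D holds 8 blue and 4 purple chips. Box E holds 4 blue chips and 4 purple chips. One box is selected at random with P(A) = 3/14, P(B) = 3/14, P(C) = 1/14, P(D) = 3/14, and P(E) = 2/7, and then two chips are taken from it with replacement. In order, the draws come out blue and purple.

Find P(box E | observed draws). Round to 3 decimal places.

0.351

Under each hypothesis, the probability of the observed sequence is: P(data | box A) = (1/7)(6/7) = 0.12245; P(data | box B) = (6/8)(2/8) = 0.1875; P(data | box C) = (6/12)(6/12) = 0.25; P(data | box D) = (8/12)(4/12) = 0.22222; P(data | box E) = (4/8)(4/8) = 0.25.
Weighting by the prior gives 3/14 · 0.12245 = 0.026239, 3/14 · 0.1875 = 0.040179, 1/14 · 0.25 = 0.017857, 3/14 · 0.22222 = 0.047619, 2/7 · 0.25 = 0.071429; with total 0.20332.
Therefore the posterior P(box E | data) = (0.071429) / (0.20332) = 0.35131.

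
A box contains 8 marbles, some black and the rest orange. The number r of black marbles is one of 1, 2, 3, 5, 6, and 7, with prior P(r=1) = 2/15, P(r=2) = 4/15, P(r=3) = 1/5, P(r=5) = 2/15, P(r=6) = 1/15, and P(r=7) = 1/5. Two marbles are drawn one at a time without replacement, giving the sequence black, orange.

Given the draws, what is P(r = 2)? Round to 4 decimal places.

For each hypothesis, P(data | H) works out to: P(data | r = 1) = (1/8)(7/7) = 1/8; P(data | r = 2) = (2/8)(6/7) = 3/14; P(data | r = 3) = (3/8)(5/7) = 15/56; P(data | r = 5) = (5/8)(3/7) = 15/56; P(data | r = 6) = (6/8)(2/7) = 3/14; P(data | r = 7) = (7/8)(1/7) = 1/8.
The prior-weighted likelihoods are 2/15 · 1/8 = 1/60, 4/15 · 3/14 = 2/35, 1/5 · 15/56 = 3/56, 2/15 · 15/56 = 1/28, 1/15 · 3/14 = 1/70, 1/5 · 1/8 = 1/40; summing to 17/84.
Therefore the posterior P(r = 2 | data) = (2/35) / (17/84) = 24/85.

0.2824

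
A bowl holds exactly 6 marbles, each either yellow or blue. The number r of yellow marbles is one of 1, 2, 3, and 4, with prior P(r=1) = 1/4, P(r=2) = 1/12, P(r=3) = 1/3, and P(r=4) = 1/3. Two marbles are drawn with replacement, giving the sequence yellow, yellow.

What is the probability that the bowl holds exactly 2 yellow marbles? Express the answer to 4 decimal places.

0.0374

Compute the likelihood of the observed sequence for each case: P(data | r = 1) = (1/6)(1/6) = 1/36; P(data | r = 2) = (2/6)(2/6) = 1/9; P(data | r = 3) = (3/6)(3/6) = 1/4; P(data | r = 4) = (4/6)(4/6) = 4/9.
The prior-weighted likelihoods are 1/4 · 1/36 = 1/144, 1/12 · 1/9 = 1/108, 1/3 · 1/4 = 1/12, 1/3 · 4/9 = 4/27; summing to 107/432.
Hence P(r = 2 | data) = (1/108) / (107/432) = 4/107.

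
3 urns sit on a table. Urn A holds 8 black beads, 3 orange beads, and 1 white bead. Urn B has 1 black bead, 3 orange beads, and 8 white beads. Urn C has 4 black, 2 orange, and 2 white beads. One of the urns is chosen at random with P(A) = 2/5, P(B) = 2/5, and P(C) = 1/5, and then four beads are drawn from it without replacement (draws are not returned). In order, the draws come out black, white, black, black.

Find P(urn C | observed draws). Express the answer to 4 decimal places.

For each hypothesis, P(data | H) works out to: P(data | urn A) = (8/12)(1/11)(7/10)(6/9) = 0.028283; P(data | urn B) = (1/12)(8/11)(0/10) = 0; P(data | urn C) = (4/8)(2/7)(3/6)(2/5) = 0.028571.
Multiplying each by its prior: 2/5 · 0.028283 = 0.011313, 2/5 · 0 = 0, 1/5 · 0.028571 = 0.0057143; these sum to 0.017027.
Therefore the posterior P(urn C | data) = (0.0057143) / (0.017027) = 0.33559.

0.3356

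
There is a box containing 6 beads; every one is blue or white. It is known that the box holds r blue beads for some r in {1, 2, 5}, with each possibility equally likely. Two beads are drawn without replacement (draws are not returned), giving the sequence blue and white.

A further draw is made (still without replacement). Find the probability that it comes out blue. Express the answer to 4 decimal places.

0.3889

The likelihood of the observed sequence under each hypothesis: P(data | r = 1) = (1/6)(5/5) = 1/6; P(data | r = 2) = (2/6)(4/5) = 4/15; P(data | r = 5) = (5/6)(1/5) = 1/6.
Weighting by the prior gives 1/3 · 1/6 = 1/18, 1/3 · 4/15 = 4/45, 1/3 · 1/6 = 1/18; these sum to 1/5.
The posterior is then P(r = 1 | data) = 5/18, P(r = 2 | data) = 4/9, P(r = 5 | data) = 5/18.
So P(blue next | data) = Σ P(blue next | H) P(H | data) = (0)(5/18) + (1/4)(4/9) + (1)(5/18) = 7/18.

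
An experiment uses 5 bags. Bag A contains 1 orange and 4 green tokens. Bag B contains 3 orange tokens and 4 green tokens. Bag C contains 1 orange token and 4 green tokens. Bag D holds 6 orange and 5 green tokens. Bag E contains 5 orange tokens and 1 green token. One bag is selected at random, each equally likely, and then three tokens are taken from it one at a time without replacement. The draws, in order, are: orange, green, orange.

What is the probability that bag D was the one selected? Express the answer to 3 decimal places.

Under each hypothesis, the probability of the observed sequence is: P(data | bag A) = (1/5)(4/4)(0/3) = 0; P(data | bag B) = (3/7)(4/6)(2/5) = 0.11429; P(data | bag C) = (1/5)(4/4)(0/3) = 0; P(data | bag D) = (6/11)(5/10)(5/9) = 0.15152; P(data | bag E) = (5/6)(1/5)(4/4) = 0.16667.
Multiplying each by its prior: 1/5 · 0 = 0, 1/5 · 0.11429 = 0.022857, 1/5 · 0 = 0, 1/5 · 0.15152 = 0.030303, 1/5 · 0.16667 = 0.033333; with total 0.086494.
Therefore the posterior P(bag D | data) = (0.030303) / (0.086494) = 0.35035.

0.350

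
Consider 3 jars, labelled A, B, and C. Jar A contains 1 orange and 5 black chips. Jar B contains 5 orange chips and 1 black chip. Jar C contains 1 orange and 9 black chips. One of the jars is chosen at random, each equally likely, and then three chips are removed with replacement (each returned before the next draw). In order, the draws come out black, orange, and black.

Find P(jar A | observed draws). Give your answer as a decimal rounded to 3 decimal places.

0.526

Under each hypothesis, the probability of the observed sequence is: P(data | jar A) = (5/6)(1/6)(5/6) = 0.11574; P(data | jar B) = (1/6)(5/6)(1/6) = 0.023148; P(data | jar C) = (9/10)(1/10)(9/10) = 0.081.
Multiplying each by its prior: 1/3 · 0.11574 = 0.03858, 1/3 · 0.023148 = 0.007716, 1/3 · 0.081 = 0.027; these sum to 0.073296.
By Bayes' rule, P(jar A | data) = (0.03858) / (0.073296) = 0.52636.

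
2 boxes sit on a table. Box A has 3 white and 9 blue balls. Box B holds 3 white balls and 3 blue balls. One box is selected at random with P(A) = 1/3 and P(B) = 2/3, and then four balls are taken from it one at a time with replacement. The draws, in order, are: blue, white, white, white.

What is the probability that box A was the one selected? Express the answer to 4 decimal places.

0.0857

Under each hypothesis, the probability of the observed sequence is: P(data | box A) = (9/12)(3/12)(3/12)(3/12) = 3/256; P(data | box B) = (3/6)(3/6)(3/6)(3/6) = 1/16.
The prior-weighted likelihoods are 1/3 · 3/256 = 1/256, 2/3 · 1/16 = 1/24; summing to 35/768.
So P(box A | data) = (1/256) / (35/768) = 3/35.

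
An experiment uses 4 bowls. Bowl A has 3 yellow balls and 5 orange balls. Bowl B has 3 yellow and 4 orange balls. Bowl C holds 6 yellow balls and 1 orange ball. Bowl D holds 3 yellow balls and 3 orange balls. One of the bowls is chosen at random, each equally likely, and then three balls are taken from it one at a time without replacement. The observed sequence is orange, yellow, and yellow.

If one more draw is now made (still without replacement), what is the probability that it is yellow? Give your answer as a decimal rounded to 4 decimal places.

0.4820

For each hypothesis, P(data | H) works out to: P(data | bowl A) = (5/8)(3/7)(2/6) = 0.089286; P(data | bowl B) = (4/7)(3/6)(2/5) = 0.11429; P(data | bowl C) = (1/7)(6/6)(5/5) = 0.14286; P(data | bowl D) = (3/6)(3/5)(2/4) = 0.15.
Weighting by the prior gives 1/4 · 0.089286 = 0.022321, 1/4 · 0.11429 = 0.028571, 1/4 · 0.14286 = 0.035714, 1/4 · 0.15 = 0.0375; with total 0.12411.
The posterior is then P(bowl A | data) = 0.17986, P(bowl B | data) = 0.23022, P(bowl C | data) = 0.28777, P(bowl D | data) = 0.30216.
Averaging over the posterior, P(yellow next | data) = (1/5)(0.17986) + (1/4)(0.23022) + (1)(0.28777) + (1/3)(0.30216) = 0.48201.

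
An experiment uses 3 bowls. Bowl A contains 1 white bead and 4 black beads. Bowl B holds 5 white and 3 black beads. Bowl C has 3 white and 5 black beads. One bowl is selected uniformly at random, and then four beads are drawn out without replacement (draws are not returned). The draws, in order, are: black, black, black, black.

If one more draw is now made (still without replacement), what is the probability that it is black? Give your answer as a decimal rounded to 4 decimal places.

0.0658

Under each hypothesis, the probability of the observed sequence is: P(data | bowl A) = (4/5)(3/4)(2/3)(1/2) = 1/5; P(data | bowl B) = (3/8)(2/7)(1/6)(0/5) = 0; P(data | bowl C) = (5/8)(4/7)(3/6)(2/5) = 1/14.
Multiplying each by its prior: 1/3 · 1/5 = 1/15, 1/3 · 0 = 0, 1/3 · 1/14 = 1/42; these sum to 19/210.
Normalising, the posterior is P(bowl A | data) = 14/19, P(bowl B | data) = 0, P(bowl C | data) = 5/19.
Averaging over the posterior, P(black next | data) = (0)(14/19) + (1/4)(5/19) = 5/76.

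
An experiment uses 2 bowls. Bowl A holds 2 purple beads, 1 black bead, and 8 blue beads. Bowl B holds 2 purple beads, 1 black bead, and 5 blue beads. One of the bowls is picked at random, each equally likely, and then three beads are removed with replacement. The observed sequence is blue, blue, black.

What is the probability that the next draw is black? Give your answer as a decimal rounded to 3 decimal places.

Under each hypothesis, the probability of the observed sequence is: P(data | bowl A) = (8/11)(8/11)(1/11) = 0.048084; P(data | bowl B) = (5/8)(5/8)(1/8) = 0.048828.
Weighting by the prior gives 1/2 · 0.048084 = 0.024042, 1/2 · 0.048828 = 0.024414; summing to 0.048456.
Normalising, the posterior is P(bowl A | data) = 0.49616, P(bowl B | data) = 0.50384.
Averaging over the posterior, P(black next | data) = (1/11)(0.49616) + (1/8)(0.50384) = 0.10809.

0.108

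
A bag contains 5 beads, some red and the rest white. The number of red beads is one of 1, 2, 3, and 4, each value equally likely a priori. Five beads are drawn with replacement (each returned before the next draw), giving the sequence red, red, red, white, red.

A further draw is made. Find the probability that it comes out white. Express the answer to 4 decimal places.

Under each hypothesis, the probability of the observed sequence is: P(data | r = 1) = (1/5)(1/5)(1/5)(4/5)(1/5) = 0.00128; P(data | r = 2) = (2/5)(2/5)(2/5)(3/5)(2/5) = 0.01536; P(data | r = 3) = (3/5)(3/5)(3/5)(2/5)(3/5) = 0.05184; P(data | r = 4) = (4/5)(4/5)(4/5)(1/5)(4/5) = 0.08192.
Weighting by the prior gives 1/4 · 0.00128 = 0.00032, 1/4 · 0.01536 = 0.00384, 1/4 · 0.05184 = 0.01296, 1/4 · 0.08192 = 0.02048; with total 0.0376.
Dividing through by the total gives posterior P(r = 1 | data) = 0.0085106, P(r = 2 | data) = 0.10213, P(r = 3 | data) = 0.34468, P(r = 4 | data) = 0.54468.
Averaging over the posterior, P(white next | data) = (4/5)(0.0085106) + (3/5)(0.10213) + (2/5)(0.34468) + (1/5)(0.54468) = 0.31489.

0.3149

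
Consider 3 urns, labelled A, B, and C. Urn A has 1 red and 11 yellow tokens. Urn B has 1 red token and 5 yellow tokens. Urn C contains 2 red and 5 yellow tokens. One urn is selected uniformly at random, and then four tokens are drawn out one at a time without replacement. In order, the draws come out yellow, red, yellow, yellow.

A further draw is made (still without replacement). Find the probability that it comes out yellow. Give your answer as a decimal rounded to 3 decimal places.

0.879

Compute the likelihood of the observed sequence for each case: P(data | urn A) = (11/12)(1/11)(10/10)(9/9) = 1/12; P(data | urn B) = (5/6)(1/5)(4/4)(3/3) = 1/6; P(data | urn C) = (5/7)(2/6)(4/5)(3/4) = 1/7.
Multiplying each by its prior: 1/3 · 1/12 = 1/36, 1/3 · 1/6 = 1/18, 1/3 · 1/7 = 1/21; summing to 11/84.
Dividing through by the total gives posterior P(urn A | data) = 7/33, P(urn B | data) = 14/33, P(urn C | data) = 4/11.
So P(yellow next | data) = Σ P(yellow next | H) P(H | data) = (1)(7/33) + (1)(14/33) + (2/3)(4/11) = 29/33.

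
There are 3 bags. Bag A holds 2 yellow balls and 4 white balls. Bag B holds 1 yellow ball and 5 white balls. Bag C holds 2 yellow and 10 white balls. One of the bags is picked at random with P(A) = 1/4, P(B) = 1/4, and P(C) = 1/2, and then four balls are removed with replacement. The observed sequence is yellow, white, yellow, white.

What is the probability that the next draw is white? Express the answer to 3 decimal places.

Compute the likelihood of the observed sequence for each case: P(data | bag A) = (2/6)(4/6)(2/6)(4/6) = 0.049383; P(data | bag B) = (1/6)(5/6)(1/6)(5/6) = 0.01929; P(data | bag C) = (2/12)(10/12)(2/12)(10/12) = 0.01929.
Weighting by the prior gives 1/4 · 0.049383 = 0.012346, 1/4 · 0.01929 = 0.0048225, 1/2 · 0.01929 = 0.0096451; these sum to 0.026813.
Normalising, the posterior is P(bag A | data) = 0.46043, P(bag B | data) = 0.17986, P(bag C | data) = 0.35971.
So P(white next | data) = Σ P(white next | H) P(H | data) = (2/3)(0.46043) + (5/6)(0.17986) + (5/6)(0.35971) = 0.75659.

0.757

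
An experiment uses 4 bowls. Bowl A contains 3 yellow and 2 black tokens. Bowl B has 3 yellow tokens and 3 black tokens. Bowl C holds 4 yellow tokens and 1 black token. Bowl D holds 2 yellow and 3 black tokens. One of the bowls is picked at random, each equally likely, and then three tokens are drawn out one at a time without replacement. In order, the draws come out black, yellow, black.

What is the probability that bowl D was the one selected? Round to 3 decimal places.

0.444

The likelihood of the observed sequence under each hypothesis: P(data | bowl A) = (2/5)(3/4)(1/3) = 1/10; P(data | bowl B) = (3/6)(3/5)(2/4) = 3/20; P(data | bowl C) = (1/5)(4/4)(0/3) = 0; P(data | bowl D) = (3/5)(2/4)(2/3) = 1/5.
Multiplying each by its prior: 1/4 · 1/10 = 1/40, 1/4 · 3/20 = 3/80, 1/4 · 0 = 0, 1/4 · 1/5 = 1/20; with total 9/80.
So P(bowl D | data) = (1/20) / (9/80) = 4/9.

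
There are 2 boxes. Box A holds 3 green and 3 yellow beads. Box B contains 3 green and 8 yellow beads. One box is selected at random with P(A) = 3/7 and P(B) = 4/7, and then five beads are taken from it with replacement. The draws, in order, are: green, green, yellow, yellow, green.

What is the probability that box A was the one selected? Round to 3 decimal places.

0.686

The likelihood of the observed sequence under each hypothesis: P(data | box A) = (3/6)(3/6)(3/6)(3/6)(3/6) = 0.03125; P(data | box B) = (3/11)(3/11)(8/11)(8/11)(3/11) = 0.01073.
The prior-weighted likelihoods are 3/7 · 0.03125 = 0.013393, 4/7 · 0.01073 = 0.0061312; with total 0.019524.
Therefore the posterior P(box A | data) = (0.013393) / (0.019524) = 0.68597.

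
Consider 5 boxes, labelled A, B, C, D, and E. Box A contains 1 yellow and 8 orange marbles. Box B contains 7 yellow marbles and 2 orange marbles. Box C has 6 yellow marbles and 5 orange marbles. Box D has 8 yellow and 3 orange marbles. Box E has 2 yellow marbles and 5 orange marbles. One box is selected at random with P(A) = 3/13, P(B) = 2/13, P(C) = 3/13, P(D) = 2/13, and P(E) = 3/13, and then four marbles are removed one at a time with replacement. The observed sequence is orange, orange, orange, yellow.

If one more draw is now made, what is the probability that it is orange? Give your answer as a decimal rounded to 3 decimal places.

Compute the likelihood of the observed sequence for each case: P(data | box A) = (8/9)(8/9)(8/9)(1/9) = 0.078037; P(data | box B) = (2/9)(2/9)(2/9)(7/9) = 0.0085353; P(data | box C) = (5/11)(5/11)(5/11)(6/11) = 0.051226; P(data | box D) = (3/11)(3/11)(3/11)(8/11) = 0.014753; P(data | box E) = (5/7)(5/7)(5/7)(2/7) = 0.10412.
Multiplying each by its prior: 3/13 · 0.078037 = 0.018009, 2/13 · 0.0085353 = 0.0013131, 3/13 · 0.051226 = 0.011821, 2/13 · 0.014753 = 0.0022697, 3/13 · 0.10412 = 0.024028; with total 0.057441.
Normalising, the posterior is P(box A | data) = 0.31351, P(box B | data) = 0.02286, P(box C | data) = 0.2058, P(box D | data) = 0.039514, P(box E | data) = 0.41831.
So P(orange next | data) = Σ P(orange next | H) P(H | data) = (8/9)(0.31351) + (2/9)(0.02286) + (5/11)(0.2058) + (3/11)(0.039514) + (5/7)(0.41831) = 0.68688.

0.687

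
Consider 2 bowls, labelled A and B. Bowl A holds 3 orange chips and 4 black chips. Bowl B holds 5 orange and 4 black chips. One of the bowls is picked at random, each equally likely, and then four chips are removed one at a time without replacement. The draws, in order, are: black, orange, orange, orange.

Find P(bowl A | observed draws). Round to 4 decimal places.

0.2647

Under each hypothesis, the probability of the observed sequence is: P(data | bowl A) = (4/7)(3/6)(2/5)(1/4) = 1/35; P(data | bowl B) = (4/9)(5/8)(4/7)(3/6) = 5/63.
The prior-weighted likelihoods are 1/2 · 1/35 = 1/70, 1/2 · 5/63 = 5/126; summing to 17/315.
Therefore the posterior P(bowl A | data) = (1/70) / (17/315) = 9/34.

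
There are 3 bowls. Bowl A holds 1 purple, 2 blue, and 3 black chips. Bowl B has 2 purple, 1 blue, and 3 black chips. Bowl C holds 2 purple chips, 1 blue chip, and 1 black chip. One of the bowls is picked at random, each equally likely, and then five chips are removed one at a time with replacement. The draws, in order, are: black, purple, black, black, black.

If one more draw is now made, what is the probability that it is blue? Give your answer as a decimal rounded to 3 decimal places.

Under each hypothesis, the probability of the observed sequence is: P(data | bowl A) = (3/6)(1/6)(3/6)(3/6)(3/6) = 0.010417; P(data | bowl B) = (3/6)(2/6)(3/6)(3/6)(3/6) = 0.020833; P(data | bowl C) = (1/4)(2/4)(1/4)(1/4)(1/4) = 0.0019531.
The prior-weighted likelihoods are 1/3 · 0.010417 = 0.0034722, 1/3 · 0.020833 = 0.0069444, 1/3 · 0.0019531 = 0.00065104; summing to 0.011068.
The posterior is then P(bowl A | data) = 0.31373, P(bowl B | data) = 0.62745, P(bowl C | data) = 0.058824.
So P(blue next | data) = Σ P(blue next | H) P(H | data) = (1/3)(0.31373) + (1/6)(0.62745) + (1/4)(0.058824) = 0.22386.

0.224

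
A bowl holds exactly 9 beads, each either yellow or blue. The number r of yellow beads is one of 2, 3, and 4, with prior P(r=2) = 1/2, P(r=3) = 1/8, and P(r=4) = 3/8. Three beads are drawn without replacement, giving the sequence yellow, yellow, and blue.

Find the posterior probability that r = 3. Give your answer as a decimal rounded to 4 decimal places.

0.1324

The likelihood of the observed sequence under each hypothesis: P(data | r = 2) = (2/9)(1/8)(7/7) = 1/36; P(data | r = 3) = (3/9)(2/8)(6/7) = 1/14; P(data | r = 4) = (4/9)(3/8)(5/7) = 5/42.
The prior-weighted likelihoods are 1/2 · 1/36 = 1/72, 1/8 · 1/14 = 1/112, 3/8 · 5/42 = 5/112; these sum to 17/252.
So P(r = 3 | data) = (1/112) / (17/252) = 9/68.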